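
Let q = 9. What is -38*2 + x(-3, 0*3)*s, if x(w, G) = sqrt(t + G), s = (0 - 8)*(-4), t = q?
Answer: 20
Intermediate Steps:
t = 9
s = 32 (s = -8*(-4) = 32)
x(w, G) = sqrt(9 + G)
-38*2 + x(-3, 0*3)*s = -38*2 + sqrt(9 + 0*3)*32 = -76 + sqrt(9 + 0)*32 = -76 + sqrt(9)*32 = -76 + 3*32 = -76 + 96 = 20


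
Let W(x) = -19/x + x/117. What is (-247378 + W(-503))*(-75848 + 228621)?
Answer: -2224175276575672/58851 ≈ -3.7793e+10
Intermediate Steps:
W(x) = -19/x + x/117 (W(x) = -19/x + x*(1/117) = -19/x + x/117)
(-247378 + W(-503))*(-75848 + 228621) = (-247378 + (-19/(-503) + (1/117)*(-503)))*(-75848 + 228621) = (-247378 + (-19*(-1/503) - 503/117))*152773 = (-247378 + (19/503 - 503/117))*152773 = (-247378 - 250786/58851)*152773 = -14558693464/58851*152773 = -2224175276575672/58851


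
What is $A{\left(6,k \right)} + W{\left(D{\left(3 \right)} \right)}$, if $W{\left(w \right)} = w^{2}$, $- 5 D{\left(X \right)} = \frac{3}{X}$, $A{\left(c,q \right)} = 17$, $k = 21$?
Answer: $\frac{426}{25} \approx 17.04$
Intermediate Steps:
$D{\left(X \right)} = - \frac{3}{5 X}$ ($D{\left(X \right)} = - \frac{3 \frac{1}{X}}{5} = - \frac{3}{5 X}$)
$A{\left(6,k \right)} + W{\left(D{\left(3 \right)} \right)} = 17 + \left(- \frac{3}{5 \cdot 3}\right)^{2} = 17 + \left(\left(- \frac{3}{5}\right) \frac{1}{3}\right)^{2} = 17 + \left(- \frac{1}{5}\right)^{2} = 17 + \frac{1}{25} = \frac{426}{25}$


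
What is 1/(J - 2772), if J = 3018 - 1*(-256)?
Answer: 1/502 ≈ 0.0019920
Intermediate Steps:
J = 3274 (J = 3018 + 256 = 3274)
1/(J - 2772) = 1/(3274 - 2772) = 1/502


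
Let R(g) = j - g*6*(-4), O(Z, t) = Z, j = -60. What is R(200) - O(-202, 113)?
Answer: 4942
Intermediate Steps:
R(g) = -60 + 24*g (R(g) = -60 - g*6*(-4) = -60 - 6*g*(-4) = -60 - (-24)*g = -60 + 24*g)
R(200) - O(-202, 113) = (-60 + 24*200) - 1*(-202) = (-60 + 4800) + 202 = 4740 + 202 = 4942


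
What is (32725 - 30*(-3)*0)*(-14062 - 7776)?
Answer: -714648550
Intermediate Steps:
(32725 - 30*(-3)*0)*(-14062 - 7776) = (32725 + 90*0)*(-21838) = (32725 + 0)*(-21838) = 32725*(-21838) = -714648550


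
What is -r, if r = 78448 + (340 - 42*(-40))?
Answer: -80468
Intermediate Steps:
r = 80468 (r = 78448 + (340 + 1680) = 78448 + 2020 = 80468)
-r = -1*80468 = -80468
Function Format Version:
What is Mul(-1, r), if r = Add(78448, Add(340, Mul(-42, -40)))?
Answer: -80468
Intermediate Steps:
r = 80468 (r = Add(78448, Add(340, 1680)) = Add(78448, 2020) = 80468)
Mul(-1, r) = Mul(-1, 80468) = -80468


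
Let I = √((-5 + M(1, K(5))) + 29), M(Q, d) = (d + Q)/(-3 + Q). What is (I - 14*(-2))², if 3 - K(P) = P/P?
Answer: 1613/2 + 84*√10 ≈ 1072.1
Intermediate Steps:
K(P) = 2 (K(P) = 3 - P/P = 3 - 1*1 = 3 - 1 = 2)
M(Q, d) = (Q + d)/(-3 + Q)
I = 3*√10/2 (I = √((-5 + (1 + 2)/(-3 + 1)) + 29) = √((-5 + 3/(-2)) + 29) = √((-5 - ½*3) + 29) = √((-5 - 3/2) + 29) = √(-13/2 + 29) = √(45/2) = 3*√10/2 ≈ 4.7434)
(I - 14*(-2))² = (3*√10/2 - 14*(-2))² = (3*√10/2 + 28)² = (28 + 3*√10/2)²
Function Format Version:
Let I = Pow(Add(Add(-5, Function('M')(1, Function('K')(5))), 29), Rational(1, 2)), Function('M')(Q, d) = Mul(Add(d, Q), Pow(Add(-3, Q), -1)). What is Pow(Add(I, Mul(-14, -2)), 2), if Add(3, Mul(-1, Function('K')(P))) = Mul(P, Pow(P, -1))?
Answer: Add(Rational(1613, 2), Mul(84, Pow(10, Rational(1, 2)))) ≈ 1072.1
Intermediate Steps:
Function('K')(P) = 2 (Function('K')(P) = Add(3, Mul(-1, Mul(P, Pow(P, -1)))) = Add(3, Mul(-1, 1)) = Add(3, -1) = 2)
Function('M')(Q, d) = Mul(Pow(Add(-3, Q), -1), Add(Q, d)) (Function('M')(Q, d) = Mul(Add(Q, d), Pow(Add(-3, Q), -1)) = Mul(Pow(Add(-3, Q), -1), Add(Q, d)))
I = Mul(Rational(3, 2), Pow(10, Rational(1, 2))) (I = Pow(Add(Add(-5, Mul(Pow(Add(-3, 1), -1), Add(1, 2))), 29), Rational(1, 2)) = Pow(Add(Add(-5, Mul(Pow(-2, -1), 3)), 29), Rational(1, 2)) = Pow(Add(Add(-5, Mul(Rational(-1, 2), 3)), 29), Rational(1, 2)) = Pow(Add(Add(-5, Rational(-3, 2)), 29), Rational(1, 2)) = Pow(Add(Rational(-13, 2), 29), Rational(1, 2)) = Pow(Rational(45, 2), Rational(1, 2)) = Mul(Rational(3, 2), Pow(10, Rational(1, 2))) ≈ 4.7434)
Pow(Add(I, Mul(-14, -2)), 2) = Pow(Add(Mul(Rational(3, 2), Pow(10, Rational(1, 2))), Mul(-14, -2)), 2) = Pow(Add(Mul(Rational(3, 2), Pow(10, Rational(1, 2))), 28), 2) = Pow(Add(28, Mul(Rational(3, 2), Pow(10, Rational(1, 2)))), 2)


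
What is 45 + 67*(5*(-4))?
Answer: -1295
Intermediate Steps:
45 + 67*(5*(-4)) = 45 + 67*(-20) = 45 - 1340 = -1295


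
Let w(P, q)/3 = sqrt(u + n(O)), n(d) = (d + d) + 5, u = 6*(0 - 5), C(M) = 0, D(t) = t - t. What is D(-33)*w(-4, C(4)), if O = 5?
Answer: 0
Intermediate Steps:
D(t) = 0
u = -30 (u = 6*(-5) = -30)
n(d) = 5 + 2*d (n(d) = 2*d + 5 = 5 + 2*d)
w(P, q) = 3*I*sqrt(15) (w(P, q) = 3*sqrt(-30 + (5 + 2*5)) = 3*sqrt(-30 + (5 + 10)) = 3*sqrt(-30 + 15) = 3*sqrt(-15) = 3*(I*sqrt(15)) = 3*I*sqrt(15))
D(-33)*w(-4, C(4)) = 0*(3*I*sqrt(15)) = 0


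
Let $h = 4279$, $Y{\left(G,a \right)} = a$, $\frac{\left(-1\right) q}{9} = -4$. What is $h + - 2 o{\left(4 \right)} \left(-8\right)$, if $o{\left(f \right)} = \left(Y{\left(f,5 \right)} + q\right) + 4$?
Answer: $4999$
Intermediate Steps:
$q = 36$ ($q = \left(-9\right) \left(-4\right) = 36$)
$o{\left(f \right)} = 45$ ($o{\left(f \right)} = \left(5 + 36\right) + 4 = 41 + 4 = 45$)
$h + - 2 o{\left(4 \right)} \left(-8\right) = 4279 + \left(-2\right) 45 \left(-8\right) = 4279 - -720 = 4279 + 720 = 4999$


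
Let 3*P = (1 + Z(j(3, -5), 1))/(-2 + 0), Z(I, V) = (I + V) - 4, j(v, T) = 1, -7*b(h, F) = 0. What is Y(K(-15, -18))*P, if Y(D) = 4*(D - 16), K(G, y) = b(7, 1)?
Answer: -32/3 ≈ -10.667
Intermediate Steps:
b(h, F) = 0 (b(h, F) = -1/7*0 = 0)
K(G, y) = 0
Z(I, V) = -4 + I + V
Y(D) = -64 + 4*D (Y(D) = 4*(-16 + D) = -64 + 4*D)
P = 1/6 (P = ((1 + (-4 + 1 + 1))/(-2 + 0))/3 = ((1 - 2)/(-2))/3 = (-1*(-1/2))/3 = (1/3)*(1/2) = 1/6 ≈ 0.16667)
Y(K(-15, -18))*P = (-64 + 4*0)*(1/6) = (-64 + 0)*(1/6) = -64*1/6 = -32/3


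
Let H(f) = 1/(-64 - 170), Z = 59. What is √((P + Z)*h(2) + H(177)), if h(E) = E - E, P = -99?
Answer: I*√26/78 ≈ 0.065372*I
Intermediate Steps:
h(E) = 0
H(f) = -1/234 (H(f) = 1/(-234) = -1/234)
√((P + Z)*h(2) + H(177)) = √((-99 + 59)*0 - 1/234) = √(-40*0 - 1/234) = √(0 - 1/234) = √(-1/234) = I*√26/78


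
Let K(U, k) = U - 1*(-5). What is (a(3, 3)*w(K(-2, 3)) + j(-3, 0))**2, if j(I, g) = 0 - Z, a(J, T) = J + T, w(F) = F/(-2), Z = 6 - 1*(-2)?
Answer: 289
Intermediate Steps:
Z = 8 (Z = 6 + 2 = 8)
K(U, k) = 5 + U (K(U, k) = U + 5 = 5 + U)
w(F) = -F/2 (w(F) = F*(-1/2) = -F/2)
j(I, g) = -8 (j(I, g) = 0 - 1*8 = 0 - 8 = -8)
(a(3, 3)*w(K(-2, 3)) + j(-3, 0))**2 = ((3 + 3)*(-(5 - 2)/2) - 8)**2 = (6*(-1/2*3) - 8)**2 = (6*(-3/2) - 8)**2 = (-9 - 8)**2 = (-17)**2 = 289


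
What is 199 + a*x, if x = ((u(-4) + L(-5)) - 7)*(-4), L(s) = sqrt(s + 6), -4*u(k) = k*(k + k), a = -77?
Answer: -4113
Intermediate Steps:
u(k) = -k**2/2 (u(k) = -k*(k + k)/4 = -k*2*k/4 = -k**2/2)
L(s) = sqrt(6 + s)
x = 56 (x = ((-1/2*(-4)**2 + sqrt(6 - 5)) - 7)*(-4) = ((-1/2*16 + sqrt(1)) - 7)*(-4) = ((-8 + 1) - 7)*(-4) = (-7 - 7)*(-4) = -14*(-4) = 56)
199 + a*x = 199 - 77*56 = 199 - 4312 = -4113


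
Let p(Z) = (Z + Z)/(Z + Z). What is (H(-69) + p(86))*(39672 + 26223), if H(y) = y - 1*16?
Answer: -5535180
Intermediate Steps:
H(y) = -16 + y (H(y) = y - 16 = -16 + y)
p(Z) = 1 (p(Z) = (2*Z)/((2*Z)) = (2*Z)*(1/(2*Z)) = 1)
(H(-69) + p(86))*(39672 + 26223) = ((-16 - 69) + 1)*(39672 + 26223) = (-85 + 1)*65895 = -84*65895 = -5535180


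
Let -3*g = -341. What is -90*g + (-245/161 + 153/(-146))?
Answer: -34360969/3358 ≈ -10233.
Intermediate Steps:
g = 341/3 (g = -⅓*(-341) = 341/3 ≈ 113.67)
-90*g + (-245/161 + 153/(-146)) = -90*341/3 + (-245/161 + 153/(-146)) = -10230 + (-245*1/161 + 153*(-1/146)) = -10230 + (-35/23 - 153/146) = -10230 - 8629/3358 = -34360969/3358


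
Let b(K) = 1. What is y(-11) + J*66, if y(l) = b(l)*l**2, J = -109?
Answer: -7073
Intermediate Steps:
y(l) = l**2 (y(l) = 1*l**2 = l**2)
y(-11) + J*66 = (-11)**2 - 109*66 = 121 - 7194 = -7073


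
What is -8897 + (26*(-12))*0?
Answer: -8897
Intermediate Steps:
-8897 + (26*(-12))*0 = -8897 - 312*0 = -8897 + 0 = -8897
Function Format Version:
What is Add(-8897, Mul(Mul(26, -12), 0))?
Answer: -8897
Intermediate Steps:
Add(-8897, Mul(Mul(26, -12), 0)) = Add(-8897, Mul(-312, 0)) = Add(-8897, 0) = -8897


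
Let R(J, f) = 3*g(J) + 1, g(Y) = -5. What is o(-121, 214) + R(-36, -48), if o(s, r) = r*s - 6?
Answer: -25914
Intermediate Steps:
o(s, r) = -6 + r*s
R(J, f) = -14 (R(J, f) = 3*(-5) + 1 = -15 + 1 = -14)
o(-121, 214) + R(-36, -48) = (-6 + 214*(-121)) - 14 = (-6 - 25894) - 14 = -25900 - 14 = -25914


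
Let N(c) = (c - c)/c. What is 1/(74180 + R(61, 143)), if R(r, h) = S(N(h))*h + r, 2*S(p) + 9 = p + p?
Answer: 2/147195 ≈ 1.3587e-5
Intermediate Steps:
N(c) = 0 (N(c) = 0/c = 0)
S(p) = -9/2 + p (S(p) = -9/2 + (p + p)/2 = -9/2 + (2*p)/2 = -9/2 + p)
R(r, h) = r - 9*h/2 (R(r, h) = (-9/2 + 0)*h + r = -9*h/2 + r = r - 9*h/2)
1/(74180 + R(61, 143)) = 1/(74180 + (61 - 9/2*143)) = 1/(74180 + (61 - 1287/2)) = 1/(74180 - 1165/2) = 1/(147195/2) = 2/147195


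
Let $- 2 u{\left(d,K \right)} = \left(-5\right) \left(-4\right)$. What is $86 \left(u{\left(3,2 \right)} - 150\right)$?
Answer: $-13760$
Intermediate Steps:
$u{\left(d,K \right)} = -10$ ($u{\left(d,K \right)} = - \frac{\left(-5\right) \left(-4\right)}{2} = \left(- \frac{1}{2}\right) 20 = -10$)
$86 \left(u{\left(3,2 \right)} - 150\right) = 86 \left(-10 - 150\right) = 86 \left(-160\right) = -13760$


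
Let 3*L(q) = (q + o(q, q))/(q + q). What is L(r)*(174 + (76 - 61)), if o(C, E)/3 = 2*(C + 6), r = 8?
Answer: 1449/4 ≈ 362.25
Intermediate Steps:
o(C, E) = 36 + 6*C (o(C, E) = 3*(2*(C + 6)) = 3*(2*(6 + C)) = 3*(12 + 2*C) = 36 + 6*C)
L(q) = (36 + 7*q)/(6*q) (L(q) = ((q + (36 + 6*q))/(q + q))/3 = ((36 + 7*q)/((2*q)))/3 = ((36 + 7*q)*(1/(2*q)))/3 = ((36 + 7*q)/(2*q))/3 = (36 + 7*q)/(6*q))
L(r)*(174 + (76 - 61)) = (7/6 + 6/8)*(174 + (76 - 61)) = (7/6 + 6*(⅛))*(174 + 15) = (7/6 + ¾)*189 = (23/12)*189 = 1449/4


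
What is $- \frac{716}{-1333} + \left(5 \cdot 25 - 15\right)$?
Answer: $\frac{147346}{1333} \approx 110.54$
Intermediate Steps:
$- \frac{716}{-1333} + \left(5 \cdot 25 - 15\right) = \left(-716\right) \left(- \frac{1}{1333}\right) + \left(125 - 15\right) = \frac{716}{1333} + 110 = \frac{147346}{1333}$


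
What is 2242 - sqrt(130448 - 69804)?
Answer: 2242 - 2*sqrt(15161) ≈ 1995.7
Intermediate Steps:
2242 - sqrt(130448 - 69804) = 2242 - sqrt(60644) = 2242 - 2*sqrt(15161)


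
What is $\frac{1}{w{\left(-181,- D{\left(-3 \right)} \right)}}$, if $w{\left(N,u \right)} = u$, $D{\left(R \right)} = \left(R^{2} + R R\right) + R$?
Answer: $- \frac{1}{15} \approx -0.066667$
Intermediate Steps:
$D{\left(R \right)} = R + 2 R^{2}$ ($D{\left(R \right)} = \left(R^{2} + R^{2}\right) + R = 2 R^{2} + R = R + 2 R^{2}$)
$\frac{1}{w{\left(-181,- D{\left(-3 \right)} \right)}} = \frac{1}{\left(-1\right) \left(- 3 \left(1 + 2 \left(-3\right)\right)\right)} = \frac{1}{\left(-1\right) \left(- 3 \left(1 - 6\right)\right)} = \frac{1}{\left(-1\right) \left(\left(-3\right) \left(-5\right)\right)} = \frac{1}{\left(-1\right) 15} = \frac{1}{-15} = - \frac{1}{15}$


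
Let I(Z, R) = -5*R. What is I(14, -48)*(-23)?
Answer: -5520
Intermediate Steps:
I(14, -48)*(-23) = -5*(-48)*(-23) = 240*(-23) = -5520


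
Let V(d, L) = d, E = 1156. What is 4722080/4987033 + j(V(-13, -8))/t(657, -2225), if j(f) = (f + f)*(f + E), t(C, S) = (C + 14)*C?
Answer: 214834461674/244279837439 ≈ 0.87946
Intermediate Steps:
t(C, S) = C*(14 + C) (t(C, S) = (14 + C)*C = C*(14 + C))
j(f) = 2*f*(1156 + f) (j(f) = (f + f)*(f + 1156) = (2*f)*(1156 + f) = 2*f*(1156 + f))
4722080/4987033 + j(V(-13, -8))/t(657, -2225) = 4722080/4987033 + (2*(-13)*(1156 - 13))/((657*(14 + 657))) = 4722080*(1/4987033) + (2*(-13)*1143)/((657*671)) = 4722080/4987033 - 29718/440847 = 4722080/4987033 - 29718*1/440847 = 4722080/4987033 - 3302/48983 = 214834461674/244279837439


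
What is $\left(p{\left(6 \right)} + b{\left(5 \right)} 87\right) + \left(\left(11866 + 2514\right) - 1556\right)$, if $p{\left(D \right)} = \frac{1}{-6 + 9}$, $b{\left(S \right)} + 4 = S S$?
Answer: $\frac{43954}{3} \approx 14651.0$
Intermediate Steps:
$b{\left(S \right)} = -4 + S^{2}$ ($b{\left(S \right)} = -4 + S S = -4 + S^{2}$)
$p{\left(D \right)} = \frac{1}{3}$
$\left(p{\left(6 \right)} + b{\left(5 \right)} 87\right) + \left(\left(11866 + 2514\right) - 1556\right) = \left(\frac{1}{3} + \left(-4 + 5^{2}\right) 87\right) + \left(\left(11866 + 2514\right) - 1556\right) = \left(\frac{1}{3} + \left(-4 + 25\right) 87\right) + \left(14380 - 1556\right) = \left(\frac{1}{3} + 21 \cdot 87\right) + 12824 = \left(\frac{1}{3} + 1827\right) + 12824 = \frac{5482}{3} + 12824 = \frac{43954}{3}$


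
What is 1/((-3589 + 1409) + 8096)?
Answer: 1/5916 ≈ 0.00016903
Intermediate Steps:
1/((-3589 + 1409) + 8096) = 1/(-2180 + 8096) = 1/5916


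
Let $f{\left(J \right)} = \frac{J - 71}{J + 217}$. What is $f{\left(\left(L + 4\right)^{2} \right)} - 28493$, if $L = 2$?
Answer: $- \frac{7208764}{253} \approx -28493.0$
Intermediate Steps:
$f{\left(J \right)} = \frac{-71 + J}{217 + J}$
$f{\left(\left(L + 4\right)^{2} \right)} - 28493 = \frac{-71 + \left(2 + 4\right)^{2}}{217 + \left(2 + 4\right)^{2}} - 28493 = \frac{-71 + 6^{2}}{217 + 6^{2}} - 28493 = \frac{-71 + 36}{217 + 36} - 28493 = \frac{1}{253} \left(-35\right) - 28493 = - \frac{35}{253} - 28493 = - \frac{7208764}{253}$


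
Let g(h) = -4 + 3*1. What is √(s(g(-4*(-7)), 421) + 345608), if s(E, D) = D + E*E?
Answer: √346030 ≈ 588.24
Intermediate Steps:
g(h) = -1 (g(h) = -4 + 3 = -1)
s(E, D) = D + E²
√(s(g(-4*(-7)), 421) + 345608) = √((421 + (-1)²) + 345608) = √((421 + 1) + 345608) = √(422 + 345608) = √346030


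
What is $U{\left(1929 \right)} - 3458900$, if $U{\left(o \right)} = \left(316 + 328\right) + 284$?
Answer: $-3457972$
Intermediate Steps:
$U{\left(o \right)} = 928$ ($U{\left(o \right)} = 644 + 284 = 928$)
$U{\left(1929 \right)} - 3458900 = 928 - 3458900 = -3457972$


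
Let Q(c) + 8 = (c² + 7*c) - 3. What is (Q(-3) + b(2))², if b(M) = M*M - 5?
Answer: 576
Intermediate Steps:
b(M) = -5 + M² (b(M) = M² - 5 = -5 + M²)
Q(c) = -11 + c² + 7*c (Q(c) = -8 + ((c² + 7*c) - 3) = -8 + (-3 + c² + 7*c) = -11 + c² + 7*c)
(Q(-3) + b(2))² = ((-11 + (-3)² + 7*(-3)) + (-5 + 2²))² = ((-11 + 9 - 21) + (-5 + 4))² = (-23 - 1)² = (-24)² = 576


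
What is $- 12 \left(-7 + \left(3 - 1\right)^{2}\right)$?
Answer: $36$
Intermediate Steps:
$- 12 \left(-7 + \left(3 - 1\right)^{2}\right) = - 12 \left(-7 + 2^{2}\right) = - 12 \left(-7 + 4\right) = \left(-12\right) \left(-3\right) = 36$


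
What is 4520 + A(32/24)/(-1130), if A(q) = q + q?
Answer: 7661396/1695 ≈ 4520.0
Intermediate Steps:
A(q) = 2*q
4520 + A(32/24)/(-1130) = 4520 + (2*(32/24))/(-1130) = 4520 + (2*(32*(1/24)))*(-1/1130) = 4520 + (2*(4/3))*(-1/1130) = 4520 + (8/3)*(-1/1130) = 4520 - 4/1695 = 7661396/1695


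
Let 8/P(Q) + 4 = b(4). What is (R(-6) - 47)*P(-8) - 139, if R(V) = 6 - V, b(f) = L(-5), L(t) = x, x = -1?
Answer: -83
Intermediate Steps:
L(t) = -1
b(f) = -1
P(Q) = -8/5 (P(Q) = 8/(-4 - 1) = 8/(-5) = 8*(-1/5) = -8/5)
(R(-6) - 47)*P(-8) - 139 = ((6 - 1*(-6)) - 47)*(-8/5) - 139 = ((6 + 6) - 47)*(-8/5) - 139 = (12 - 47)*(-8/5) - 139 = -35*(-8/5) - 139 = 56 - 139 = -83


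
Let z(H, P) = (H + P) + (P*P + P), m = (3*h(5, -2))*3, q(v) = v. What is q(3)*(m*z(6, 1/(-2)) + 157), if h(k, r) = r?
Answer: 375/2 ≈ 187.50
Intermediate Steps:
m = -18 (m = (3*(-2))*3 = -6*3 = -18)
z(H, P) = H + P² + 2*P (z(H, P) = (H + P) + (P² + P) = (H + P) + (P + P²) = H + P² + 2*P)
q(3)*(m*z(6, 1/(-2)) + 157) = 3*(-18*(6 + (1/(-2))² + 2/(-2)) + 157) = 3*(-18*(6 + (-½)² + 2*(-½)) + 157) = 3*(-18*(6 + ¼ - 1) + 157) = 3*(-18*21/4 + 157) = 3*(-189/2 + 157) = 3*(125/2) = 375/2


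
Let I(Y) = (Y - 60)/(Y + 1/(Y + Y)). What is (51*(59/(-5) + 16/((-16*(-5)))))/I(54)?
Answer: 2875669/540 ≈ 5325.3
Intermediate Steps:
I(Y) = (-60 + Y)/(Y + 1/(2*Y))
(51*(59/(-5) + 16/((-16*(-5)))))/I(54) = (51*(59/(-5) + 16/((-16*(-5)))))/((2*54*(-60 + 54)/(1 + 2*54²))) = (51*(59*(-⅕) + 16/80))/((2*54*(-6)/(1 + 2*2916))) = (51*(-59/5 + 16*(1/80)))/((2*54*(-6)/(1 + 5832))) = (51*(-59/5 + ⅕))/((2*54*(-6)/5833)) = (51*(-58/5))/((2*54*(1/5833)*(-6))) = -2958/(5*(-648/5833)) = -2958/5*(-5833/648) = 2875669/540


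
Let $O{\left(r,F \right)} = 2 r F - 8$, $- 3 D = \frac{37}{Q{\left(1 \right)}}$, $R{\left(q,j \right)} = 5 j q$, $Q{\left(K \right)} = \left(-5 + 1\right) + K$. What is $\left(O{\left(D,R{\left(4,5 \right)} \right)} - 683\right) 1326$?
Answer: $\frac{522002}{3} \approx 1.74 \cdot 10^{5}$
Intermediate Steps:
$Q{\left(K \right)} = -4 + K$
$R{\left(q,j \right)} = 5 j q$
$D = \frac{37}{9}$ ($D = - \frac{37 \frac{1}{-4 + 1}}{3} = - \frac{37 \frac{1}{-3}}{3} = - \frac{37 \left(- \frac{1}{3}\right)}{3} = \left(- \frac{1}{3}\right) \left(- \frac{37}{3}\right) = \frac{37}{9} \approx 4.1111$)
$O{\left(r,F \right)} = -8 + 2 F r$ ($O{\left(r,F \right)} = 2 F r - 8 = -8 + 2 F r$)
$\left(O{\left(D,R{\left(4,5 \right)} \right)} - 683\right) 1326 = \left(\left(-8 + 2 \cdot 5 \cdot 5 \cdot 4 \cdot \frac{37}{9}\right) - 683\right) 1326 = \left(\left(-8 + 2 \cdot 100 \cdot \frac{37}{9}\right) - 683\right) 1326 = \left(\left(-8 + \frac{7400}{9}\right) - 683\right) 1326 = \left(\frac{7328}{9} - 683\right) 1326 = \frac{1181}{9} \cdot 1326 = \frac{522002}{3}$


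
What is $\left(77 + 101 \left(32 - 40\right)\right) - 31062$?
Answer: $-31793$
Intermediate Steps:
$\left(77 + 101 \left(32 - 40\right)\right) - 31062 = \left(77 + 101 \left(-8\right)\right) - 31062 = \left(77 - 808\right) - 31062 = -731 - 31062 = -31793$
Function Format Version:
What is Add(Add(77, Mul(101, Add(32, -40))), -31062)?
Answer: -31793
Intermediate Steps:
Add(Add(77, Mul(101, Add(32, -40))), -31062) = Add(Add(77, Mul(101, -8)), -31062) = Add(Add(77, -808), -31062) = Add(-731, -31062) = -31793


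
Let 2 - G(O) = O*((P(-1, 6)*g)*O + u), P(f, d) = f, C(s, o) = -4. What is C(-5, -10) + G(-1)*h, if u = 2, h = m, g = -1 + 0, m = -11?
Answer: -37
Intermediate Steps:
g = -1
h = -11
G(O) = 2 - O*(2 + O) (G(O) = 2 - O*((-1*(-1))*O + 2) = 2 - O*(1*O + 2) = 2 - O*(O + 2) = 2 - O*(2 + O))
C(-5, -10) + G(-1)*h = -4 + (2 - 1*(-1)² - 2*(-1))*(-11) = -4 + (2 - 1*1 + 2)*(-11) = -4 + (2 - 1 + 2)*(-11) = -4 + 3*(-11) = -4 - 33 = -37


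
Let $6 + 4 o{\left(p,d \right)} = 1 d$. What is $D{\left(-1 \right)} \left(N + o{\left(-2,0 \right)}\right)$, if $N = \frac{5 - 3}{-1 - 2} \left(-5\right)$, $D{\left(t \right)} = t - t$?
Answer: $0$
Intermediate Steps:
$D{\left(t \right)} = 0$
$o{\left(p,d \right)} = - \frac{3}{2} + \frac{d}{4}$ ($o{\left(p,d \right)} = - \frac{3}{2} + \frac{1 d}{4} = - \frac{3}{2} + \frac{d}{4}$)
$N = \frac{10}{3}$ ($N = \frac{2}{-3} \left(-5\right) = 2 \left(- \frac{1}{3}\right) \left(-5\right) = \left(- \frac{2}{3}\right) \left(-5\right) = \frac{10}{3} \approx 3.3333$)
$D{\left(-1 \right)} \left(N + o{\left(-2,0 \right)}\right) = 0 \left(\frac{10}{3} + \left(- \frac{3}{2} + \frac{1}{4} \cdot 0\right)\right) = 0 \left(\frac{10}{3} + \left(- \frac{3}{2} + 0\right)\right) = 0 \left(\frac{10}{3} - \frac{3}{2}\right) = 0 \cdot \frac{11}{6} = 0$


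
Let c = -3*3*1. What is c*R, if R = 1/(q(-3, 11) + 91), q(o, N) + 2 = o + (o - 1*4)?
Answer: -9/79 ≈ -0.11392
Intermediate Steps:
q(o, N) = -6 + 2*o (q(o, N) = -2 + (o + (o - 1*4)) = -2 + (o + (o - 4)) = -2 + (o + (-4 + o)) = -2 + (-4 + 2*o) = -6 + 2*o)
c = -9 (c = -9*1 = -9)
R = 1/79 (R = 1/((-6 + 2*(-3)) + 91) = 1/((-6 - 6) + 91) = 1/(-12 + 91) = 1/79 ≈ 0.012658)
c*R = -9*1/79 = -9/79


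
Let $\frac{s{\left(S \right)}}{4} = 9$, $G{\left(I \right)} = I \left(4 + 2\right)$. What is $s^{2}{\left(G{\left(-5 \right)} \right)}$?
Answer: $1296$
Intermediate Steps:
$G{\left(I \right)} = 6 I$ ($G{\left(I \right)} = I 6 = 6 I$)
$s{\left(S \right)} = 36$ ($s{\left(S \right)} = 4 \cdot 9 = 36$)
$s^{2}{\left(G{\left(-5 \right)} \right)} = 36^{2} = 1296$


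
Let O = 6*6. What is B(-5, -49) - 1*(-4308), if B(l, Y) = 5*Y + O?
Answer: 4099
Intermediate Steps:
O = 36
B(l, Y) = 36 + 5*Y (B(l, Y) = 5*Y + 36 = 36 + 5*Y)
B(-5, -49) - 1*(-4308) = (36 + 5*(-49)) - 1*(-4308) = (36 - 245) + 4308 = -209 + 4308 = 4099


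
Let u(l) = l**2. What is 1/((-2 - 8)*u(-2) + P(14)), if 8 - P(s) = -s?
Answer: -1/18 ≈ -0.055556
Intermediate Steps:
P(s) = 8 + s (P(s) = 8 - (-1)*s = 8 + s)
1/((-2 - 8)*u(-2) + P(14)) = 1/((-2 - 8)*(-2)**2 + (8 + 14)) = 1/(-10*4 + 22) = 1/(-40 + 22) = 1/(-18) = -1/18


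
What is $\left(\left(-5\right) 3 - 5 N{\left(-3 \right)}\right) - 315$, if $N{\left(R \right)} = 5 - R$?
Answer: $-370$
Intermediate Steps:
$\left(\left(-5\right) 3 - 5 N{\left(-3 \right)}\right) - 315 = \left(\left(-5\right) 3 - 5 \left(5 - -3\right)\right) - 315 = \left(-15 - 5 \left(5 + 3\right)\right) - 315 = \left(-15 - 40\right) - 315 = -55 - 315 = -370$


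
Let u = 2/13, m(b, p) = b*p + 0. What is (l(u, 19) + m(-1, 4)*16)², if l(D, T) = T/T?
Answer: 3969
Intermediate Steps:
m(b, p) = b*p
u = 2/13 (u = 2*(1/13) = 2/13 ≈ 0.15385)
l(D, T) = 1
(l(u, 19) + m(-1, 4)*16)² = (1 - 1*4*16)² = (1 - 4*16)² = (1 - 64)² = (-63)² = 3969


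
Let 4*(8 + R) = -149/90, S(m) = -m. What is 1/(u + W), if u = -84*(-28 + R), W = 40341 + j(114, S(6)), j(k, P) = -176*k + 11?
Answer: 30/700403 ≈ 4.2832e-5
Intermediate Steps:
j(k, P) = 11 - 176*k
R = -3029/360 (R = -8 + (-149/90)/4 = -8 + (-149*1/90)/4 = -8 + (¼)*(-149/90) = -8 - 149/360 = -3029/360 ≈ -8.4139)
W = 20288 (W = 40341 + (11 - 176*114) = 40341 + (11 - 20064) = 40341 - 20053 = 20288)
u = 91763/30 (u = -84*(-28 - 3029/360) = -84*(-13109/360) = 91763/30 ≈ 3058.8)
1/(u + W) = 1/(91763/30 + 20288) = 1/(700403/30) = 30/700403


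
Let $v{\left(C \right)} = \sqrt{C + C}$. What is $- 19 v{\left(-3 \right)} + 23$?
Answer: $23 - 19 i \sqrt{6} \approx 23.0 - 46.54 i$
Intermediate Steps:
$v{\left(C \right)} = \sqrt{2} \sqrt{C}$ ($v{\left(C \right)} = \sqrt{2 C} = \sqrt{2} \sqrt{C}$)
$- 19 v{\left(-3 \right)} + 23 = - 19 \sqrt{2} \sqrt{-3} + 23 = - 19 \sqrt{2} i \sqrt{3} + 23 = - 19 i \sqrt{6} + 23 = 23 - 19 i \sqrt{6}$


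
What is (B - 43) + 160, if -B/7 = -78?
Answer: 663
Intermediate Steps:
B = 546 (B = -7*(-78) = 546)
(B - 43) + 160 = (546 - 43) + 160 = 503 + 160 = 663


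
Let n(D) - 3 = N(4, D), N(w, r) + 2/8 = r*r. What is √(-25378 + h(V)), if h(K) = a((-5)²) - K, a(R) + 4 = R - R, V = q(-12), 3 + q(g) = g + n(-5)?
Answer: I*√101579/2 ≈ 159.36*I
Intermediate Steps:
N(w, r) = -¼ + r² (N(w, r) = -¼ + r*r = -¼ + r²)
n(D) = 11/4 + D² (n(D) = 3 + (-¼ + D²) = 11/4 + D²)
q(g) = 99/4 + g (q(g) = -3 + (g + (11/4 + (-5)²)) = -3 + (g + (11/4 + 25)) = -3 + (g + 111/4) = -3 + (111/4 + g) = 99/4 + g)
V = 51/4 (V = 99/4 - 12 = 51/4 ≈ 12.750)
a(R) = -4 (a(R) = -4 + (R - R) = -4 + 0 = -4)
h(K) = -4 - K
√(-25378 + h(V)) = √(-25378 + (-4 - 1*51/4)) = √(-25378 + (-4 - 51/4)) = √(-25378 - 67/4) = √(-101579/4) = I*√101579/2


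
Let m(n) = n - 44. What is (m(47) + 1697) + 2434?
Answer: 4134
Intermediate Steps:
m(n) = -44 + n
(m(47) + 1697) + 2434 = ((-44 + 47) + 1697) + 2434 = (3 + 1697) + 2434 = 1700 + 2434 = 4134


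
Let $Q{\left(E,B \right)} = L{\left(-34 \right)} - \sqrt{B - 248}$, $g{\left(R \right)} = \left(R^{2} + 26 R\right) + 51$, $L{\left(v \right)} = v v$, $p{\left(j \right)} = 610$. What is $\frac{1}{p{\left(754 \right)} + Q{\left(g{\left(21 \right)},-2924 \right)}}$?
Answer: $\frac{883}{1560964} + \frac{i \sqrt{793}}{1560964} \approx 0.00056568 + 1.804 \cdot 10^{-5} i$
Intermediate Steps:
$L{\left(v \right)} = v^{2}$
$g{\left(R \right)} = 51 + R^{2} + 26 R$
$Q{\left(E,B \right)} = 1156 - \sqrt{-248 + B}$ ($Q{\left(E,B \right)} = \left(-34\right)^{2} - \sqrt{B - 248} = 1156 - \sqrt{-248 + B}$)
$\frac{1}{p{\left(754 \right)} + Q{\left(g{\left(21 \right)},-2924 \right)}} = \frac{1}{610 + \left(1156 - \sqrt{-248 - 2924}\right)} = \frac{1}{610 + \left(1156 - \sqrt{-3172}\right)} = \frac{1}{610 + \left(1156 - 2 i \sqrt{793}\right)} = \frac{1}{1766 - 2 i \sqrt{793}}$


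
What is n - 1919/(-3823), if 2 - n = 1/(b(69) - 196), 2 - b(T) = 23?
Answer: 2079428/829591 ≈ 2.5066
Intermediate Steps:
b(T) = -21 (b(T) = 2 - 1*23 = 2 - 23 = -21)
n = 435/217 (n = 2 - 1/(-21 - 196) = 2 - 1/(-217) = 2 - 1*(-1/217) = 2 + 1/217 = 435/217 ≈ 2.0046)
n - 1919/(-3823) = 435/217 - 1919/(-3823) = 435/217 - 1919*(-1)/3823 = 435/217 - 1*(-1919/3823) = 435/217 + 1919/3823 = 2079428/829591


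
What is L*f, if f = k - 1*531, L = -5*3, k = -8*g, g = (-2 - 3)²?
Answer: 10965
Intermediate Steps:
g = 25 (g = (-5)² = 25)
k = -200 (k = -8*25 = -200)
L = -15
f = -731 (f = -200 - 1*531 = -200 - 531 = -731)
L*f = -15*(-731) = 10965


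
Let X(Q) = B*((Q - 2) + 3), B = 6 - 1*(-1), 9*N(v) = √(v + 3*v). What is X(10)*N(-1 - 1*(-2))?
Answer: 154/9 ≈ 17.111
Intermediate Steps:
N(v) = 2*√v/9 (N(v) = √(v + 3*v)/9 = √(4*v)/9 = (2*√v)/9 = 2*√v/9)
B = 7 (B = 6 + 1 = 7)
X(Q) = 7 + 7*Q (X(Q) = 7*((Q - 2) + 3) = 7*((-2 + Q) + 3) = 7*(1 + Q) = 7 + 7*Q)
X(10)*N(-1 - 1*(-2)) = (7 + 7*10)*(2*√(-1 - 1*(-2))/9) = (7 + 70)*(2*√(-1 + 2)/9) = 77*(2*√1/9) = 77*((2/9)*1) = 77*(2/9) = 154/9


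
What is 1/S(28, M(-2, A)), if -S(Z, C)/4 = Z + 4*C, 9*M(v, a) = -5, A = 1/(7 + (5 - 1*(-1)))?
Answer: -9/928 ≈ -0.0096983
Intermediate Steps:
A = 1/13 (A = 1/(7 + (5 + 1)) = 1/(7 + 6) = 1/13 ≈ 0.076923)
M(v, a) = -5/9 (M(v, a) = (1/9)*(-5) = -5/9)
S(Z, C) = -16*C - 4*Z (S(Z, C) = -4*(Z + 4*C) = -16*C - 4*Z)
1/S(28, M(-2, A)) = 1/(-16*(-5/9) - 4*28) = 1/(80/9 - 112) = 1/(-928/9) = -9/928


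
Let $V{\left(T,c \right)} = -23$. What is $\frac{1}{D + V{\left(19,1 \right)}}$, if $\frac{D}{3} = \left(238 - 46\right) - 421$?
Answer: $- \frac{1}{710} \approx -0.0014085$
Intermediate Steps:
$D = -687$ ($D = 3 \left(\left(238 - 46\right) - 421\right) = 3 \left(192 - 421\right) = 3 \left(-229\right) = -687$)
$\frac{1}{D + V{\left(19,1 \right)}} = \frac{1}{-687 - 23} = \frac{1}{-710} = - \frac{1}{710}$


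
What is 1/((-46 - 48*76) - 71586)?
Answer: -1/75280 ≈ -1.3284e-5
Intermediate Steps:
1/((-46 - 48*76) - 71586) = 1/((-46 - 3648) - 71586) = 1/(-3694 - 71586) = 1/(-75280) = -1/75280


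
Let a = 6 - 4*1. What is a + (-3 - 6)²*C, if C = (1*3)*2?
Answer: 488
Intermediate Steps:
a = 2 (a = 6 - 4 = 2)
C = 6 (C = 3*2 = 6)
a + (-3 - 6)²*C = 2 + (-3 - 6)²*6 = 2 + (-9)²*6 = 2 + 81*6 = 2 + 486 = 488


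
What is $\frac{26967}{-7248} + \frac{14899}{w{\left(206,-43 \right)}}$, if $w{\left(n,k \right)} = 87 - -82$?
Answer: $\frac{34476843}{408304} \approx 84.439$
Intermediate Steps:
$w{\left(n,k \right)} = 169$ ($w{\left(n,k \right)} = 87 + 82 = 169$)
$\frac{26967}{-7248} + \frac{14899}{w{\left(206,-43 \right)}} = \frac{26967}{-7248} + \frac{14899}{169} = 26967 \left(- \frac{1}{7248}\right) + 14899 \cdot \frac{1}{169} = - \frac{8989}{2416} + \frac{14899}{169} = \frac{34476843}{408304}$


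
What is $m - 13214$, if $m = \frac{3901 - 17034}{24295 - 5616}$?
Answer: $- \frac{246837439}{18679} \approx -13215.0$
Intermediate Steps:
$m = - \frac{13133}{18679} \approx -0.70309$
$m - 13214 = - \frac{13133}{18679} - 13214 = - \frac{246837439}{18679}$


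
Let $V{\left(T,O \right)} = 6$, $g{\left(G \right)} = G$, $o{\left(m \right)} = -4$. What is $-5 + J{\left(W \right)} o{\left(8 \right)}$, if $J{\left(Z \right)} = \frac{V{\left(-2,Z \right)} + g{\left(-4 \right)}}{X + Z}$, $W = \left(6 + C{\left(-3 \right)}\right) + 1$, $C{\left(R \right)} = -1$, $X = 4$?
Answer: $- \frac{29}{5} \approx -5.8$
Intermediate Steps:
$W = 6$ ($W = \left(6 - 1\right) + 1 = 5 + 1 = 6$)
$J{\left(Z \right)} = \frac{2}{4 + Z}$ ($J{\left(Z \right)} = \frac{6 - 4}{4 + Z} = \frac{2}{4 + Z}$)
$-5 + J{\left(W \right)} o{\left(8 \right)} = -5 + \frac{2}{4 + 6} \left(-4\right) = -5 + \frac{2}{10} \left(-4\right) = -5 + 2 \cdot \frac{1}{10} \left(-4\right) = -5 + \frac{1}{5} \left(-4\right) = -5 - \frac{4}{5} = - \frac{29}{5}$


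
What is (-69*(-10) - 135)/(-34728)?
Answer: -185/11576 ≈ -0.015981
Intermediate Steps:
(-69*(-10) - 135)/(-34728) = (690 - 135)*(-1/34728) = 555*(-1/34728) = -185/11576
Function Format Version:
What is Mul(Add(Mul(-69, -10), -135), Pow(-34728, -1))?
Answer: Rational(-185, 11576) ≈ -0.015981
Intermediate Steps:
Mul(Add(Mul(-69, -10), -135), Pow(-34728, -1)) = Mul(Add(690, -135), Rational(-1, 34728)) = Mul(555, Rational(-1, 34728)) = Rational(-185, 11576)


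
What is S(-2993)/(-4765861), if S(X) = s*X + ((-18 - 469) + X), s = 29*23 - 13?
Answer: 1960902/4765861 ≈ 0.41145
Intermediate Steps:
s = 654 (s = 667 - 13 = 654)
S(X) = -487 + 655*X (S(X) = 654*X + ((-18 - 469) + X) = 654*X + (-487 + X) = -487 + 655*X)
S(-2993)/(-4765861) = (-487 + 655*(-2993))/(-4765861) = (-487 - 1960415)*(-1/4765861) = -1960902*(-1/4765861) = 1960902/4765861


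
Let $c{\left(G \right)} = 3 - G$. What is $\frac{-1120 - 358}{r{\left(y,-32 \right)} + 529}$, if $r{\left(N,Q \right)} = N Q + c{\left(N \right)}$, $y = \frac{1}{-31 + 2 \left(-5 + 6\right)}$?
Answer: $- \frac{42862}{15461} \approx -2.7723$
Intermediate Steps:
$y = - \frac{1}{29}$ ($y = \frac{1}{-31 + 2 \cdot 1} = \frac{1}{-31 + 2} = \frac{1}{-29} = - \frac{1}{29} \approx -0.034483$)
$r{\left(N,Q \right)} = 3 - N + N Q$ ($r{\left(N,Q \right)} = N Q - \left(-3 + N\right) = 3 - N + N Q$)
$\frac{-1120 - 358}{r{\left(y,-32 \right)} + 529} = \frac{-1120 - 358}{\left(3 - - \frac{1}{29} - - \frac{32}{29}\right) + 529} = - \frac{1478}{\left(3 + \frac{1}{29} + \frac{32}{29}\right) + 529} = - \frac{1478}{\frac{120}{29} + 529} = - \frac{1478}{\frac{15461}{29}} = \left(-1478\right) \frac{29}{15461} = - \frac{42862}{15461}$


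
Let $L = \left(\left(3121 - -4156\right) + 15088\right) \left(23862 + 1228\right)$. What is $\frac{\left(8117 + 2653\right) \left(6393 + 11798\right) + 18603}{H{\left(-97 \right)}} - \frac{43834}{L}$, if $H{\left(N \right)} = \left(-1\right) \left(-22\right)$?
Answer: $\frac{7853351591754193}{881788050} \approx 8.9062 \cdot 10^{6}$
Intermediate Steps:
$H{\left(N \right)} = 22$
$L = 561137850$ ($L = \left(\left(3121 + 4156\right) + 15088\right) 25090 = \left(7277 + 15088\right) 25090 = 22365 \cdot 25090 = 561137850$)
$\frac{\left(8117 + 2653\right) \left(6393 + 11798\right) + 18603}{H{\left(-97 \right)}} - \frac{43834}{L} = \frac{\left(8117 + 2653\right) \left(6393 + 11798\right) + 18603}{22} - \frac{43834}{561137850} = \left(10770 \cdot 18191 + 18603\right) \frac{1}{22} - \frac{3131}{40081275} = \left(195917070 + 18603\right) \frac{1}{22} - \frac{3131}{40081275} = 195935673 \cdot \frac{1}{22} - \frac{3131}{40081275} = \frac{195935673}{22} - \frac{3131}{40081275} = \frac{7853351591754193}{881788050}$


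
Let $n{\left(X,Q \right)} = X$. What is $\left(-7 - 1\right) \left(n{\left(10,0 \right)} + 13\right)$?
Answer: $-184$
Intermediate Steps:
$\left(-7 - 1\right) \left(n{\left(10,0 \right)} + 13\right) = \left(-7 - 1\right) \left(10 + 13\right) = \left(-7 - 1\right) 23 = \left(-8\right) 23 = -184$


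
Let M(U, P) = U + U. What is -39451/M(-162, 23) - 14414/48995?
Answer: 1928231609/15874380 ≈ 121.47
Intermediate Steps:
M(U, P) = 2*U
-39451/M(-162, 23) - 14414/48995 = -39451/(2*(-162)) - 14414/48995 = -39451/(-324) - 14414*1/48995 = -39451*(-1/324) - 14414/48995 = 39451/324 - 14414/48995 = 1928231609/15874380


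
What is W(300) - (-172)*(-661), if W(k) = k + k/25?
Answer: -113380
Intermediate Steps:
W(k) = 26*k/25 (W(k) = k + k*(1/25) = k + k/25 = 26*k/25)
W(300) - (-172)*(-661) = (26/25)*300 - (-172)*(-661) = 312 - 1*113692 = 312 - 113692 = -113380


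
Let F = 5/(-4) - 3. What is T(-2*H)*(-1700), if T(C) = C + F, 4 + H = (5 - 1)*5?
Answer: 61625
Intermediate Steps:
H = 16 (H = -4 + (5 - 1)*5 = -4 + 4*5 = -4 + 20 = 16)
F = -17/4 (F = 5*(-1/4) - 3 = -5/4 - 3 = -17/4 ≈ -4.2500)
T(C) = -17/4 + C (T(C) = C - 17/4 = -17/4 + C)
T(-2*H)*(-1700) = (-17/4 - 2*16)*(-1700) = (-17/4 - 32)*(-1700) = -145/4*(-1700) = 61625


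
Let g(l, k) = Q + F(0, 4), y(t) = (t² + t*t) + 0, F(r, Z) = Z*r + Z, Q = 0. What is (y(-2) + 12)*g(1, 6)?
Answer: 80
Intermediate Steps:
F(r, Z) = Z + Z*r
y(t) = 2*t² (y(t) = (t² + t²) + 0 = 2*t² + 0 = 2*t²)
g(l, k) = 4 (g(l, k) = 0 + 4*(1 + 0) = 0 + 4*1 = 0 + 4 = 4)
(y(-2) + 12)*g(1, 6) = (2*(-2)² + 12)*4 = (2*4 + 12)*4 = (8 + 12)*4 = 20*4 = 80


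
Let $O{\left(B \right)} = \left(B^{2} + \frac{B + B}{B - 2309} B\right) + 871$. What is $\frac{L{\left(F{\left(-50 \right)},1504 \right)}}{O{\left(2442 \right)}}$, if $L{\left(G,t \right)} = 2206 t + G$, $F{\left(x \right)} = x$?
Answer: $\frac{441263942}{805169983} \approx 0.54804$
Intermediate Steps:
$L{\left(G,t \right)} = G + 2206 t$
$O{\left(B \right)} = 871 + B^{2} + \frac{2 B^{2}}{-2309 + B}$ ($O{\left(B \right)} = \left(B^{2} + \frac{2 B}{-2309 + B} B\right) + 871 = \left(B^{2} + \frac{2 B^{2}}{-2309 + B}\right) + 871 = 871 + B^{2} + \frac{2 B^{2}}{-2309 + B}$)
$\frac{L{\left(F{\left(-50 \right)},1504 \right)}}{O{\left(2442 \right)}} = \frac{-50 + 2206 \cdot 1504}{\frac{1}{-2309 + 2442} \left(-2011139 + 2442^{3} - 2307 \cdot 2442^{2} + 871 \cdot 2442\right)} = \frac{-50 + 3317824}{\frac{1}{133} \left(-2011139 + 14562534888 - 13757480748 + 2126982\right)} = \frac{3317774}{\frac{1}{133} \left(-2011139 + 14562534888 - 13757480748 + 2126982\right)} = \frac{3317774}{\frac{1}{133} \cdot 805169983} = \frac{3317774}{\frac{805169983}{133}} = 3317774 \cdot \frac{133}{805169983} = \frac{441263942}{805169983}$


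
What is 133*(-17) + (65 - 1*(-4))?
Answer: -2192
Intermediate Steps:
133*(-17) + (65 - 1*(-4)) = -2261 + (65 + 4) = -2261 + 69 = -2192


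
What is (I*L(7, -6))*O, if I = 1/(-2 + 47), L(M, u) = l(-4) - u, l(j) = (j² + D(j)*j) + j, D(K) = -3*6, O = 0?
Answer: 0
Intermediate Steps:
D(K) = -18
l(j) = j² - 17*j (l(j) = (j² - 18*j) + j = j² - 17*j)
L(M, u) = 84 - u (L(M, u) = -4*(-17 - 4) - u = -4*(-21) - u = 84 - u)
I = 1/45 ≈ 0.022222
(I*L(7, -6))*O = ((84 - 1*(-6))/45)*0 = ((84 + 6)/45)*0 = ((1/45)*90)*0 = 2*0 = 0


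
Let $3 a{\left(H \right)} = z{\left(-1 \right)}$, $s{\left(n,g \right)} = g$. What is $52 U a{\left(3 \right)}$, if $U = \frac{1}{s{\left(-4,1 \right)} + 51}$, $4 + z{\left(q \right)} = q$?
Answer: $- \frac{5}{3} \approx -1.6667$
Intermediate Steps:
$z{\left(q \right)} = -4 + q$
$a{\left(H \right)} = - \frac{5}{3}$ ($a{\left(H \right)} = \frac{-4 - 1}{3} = \frac{1}{3} \left(-5\right) = - \frac{5}{3}$)
$U = \frac{1}{52}$ ($U = \frac{1}{1 + 51} = \frac{1}{52} \approx 0.019231$)
$52 U a{\left(3 \right)} = 52 \cdot \frac{1}{52} \left(- \frac{5}{3}\right) = 1 \left(- \frac{5}{3}\right) = - \frac{5}{3}$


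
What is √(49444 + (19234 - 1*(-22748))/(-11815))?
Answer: √6901600843570/11815 ≈ 222.35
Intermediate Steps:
√(49444 + (19234 - 1*(-22748))/(-11815)) = √(49444 + (19234 + 22748)*(-1/11815)) = √(49444 + 41982*(-1/11815)) = √(49444 - 41982/11815) = √(584138878/11815) = √6901600843570/11815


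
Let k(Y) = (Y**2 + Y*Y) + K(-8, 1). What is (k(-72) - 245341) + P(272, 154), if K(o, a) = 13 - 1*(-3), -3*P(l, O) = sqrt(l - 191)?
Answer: -234960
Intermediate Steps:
P(l, O) = -sqrt(-191 + l)/3 (P(l, O) = -sqrt(l - 191)/3 = -sqrt(-191 + l)/3)
K(o, a) = 16 (K(o, a) = 13 + 3 = 16)
k(Y) = 16 + 2*Y**2 (k(Y) = (Y**2 + Y*Y) + 16 = (Y**2 + Y**2) + 16 = 2*Y**2 + 16 = 16 + 2*Y**2)
(k(-72) - 245341) + P(272, 154) = ((16 + 2*(-72)**2) - 245341) - sqrt(-191 + 272)/3 = ((16 + 2*5184) - 245341) - sqrt(81)/3 = ((16 + 10368) - 245341) - 1/3*9 = (10384 - 245341) - 3 = -234957 - 3 = -234960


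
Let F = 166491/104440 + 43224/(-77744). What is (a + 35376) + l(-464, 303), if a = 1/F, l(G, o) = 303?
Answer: 18797457327971/526835109 ≈ 35680.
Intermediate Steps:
F = 526835109/507473960 (F = 166491*(1/104440) + 43224*(-1/77744) = 166491/104440 - 5403/9718 = 526835109/507473960 ≈ 1.0382)
a = 507473960/526835109 (a = 1/(526835109/507473960) = 507473960/526835109 ≈ 0.96325)
(a + 35376) + l(-464, 303) = (507473960/526835109 + 35376) + 303 = 18637826289944/526835109 + 303 = 18797457327971/526835109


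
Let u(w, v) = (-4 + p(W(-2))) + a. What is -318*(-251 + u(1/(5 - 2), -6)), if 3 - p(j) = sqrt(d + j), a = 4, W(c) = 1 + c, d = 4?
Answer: 78864 + 318*sqrt(3) ≈ 79415.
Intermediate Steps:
p(j) = 3 - sqrt(4 + j)
u(w, v) = 3 - sqrt(3) (u(w, v) = (-4 + (3 - sqrt(4 + (1 - 2)))) + 4 = (-4 + (3 - sqrt(4 - 1))) + 4 = (-4 + (3 - sqrt(3))) + 4 = (-1 - sqrt(3)) + 4 = 3 - sqrt(3))
-318*(-251 + u(1/(5 - 2), -6)) = -318*(-251 + (3 - sqrt(3))) = -318*(-248 - sqrt(3)) = 78864 + 318*sqrt(3)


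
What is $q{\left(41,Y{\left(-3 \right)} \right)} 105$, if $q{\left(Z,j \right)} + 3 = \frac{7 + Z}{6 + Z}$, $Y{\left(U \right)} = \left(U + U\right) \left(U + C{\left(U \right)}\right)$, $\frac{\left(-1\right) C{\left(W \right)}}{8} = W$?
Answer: $- \frac{9765}{47} \approx -207.77$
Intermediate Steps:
$C{\left(W \right)} = - 8 W$
$Y{\left(U \right)} = - 14 U^{2}$ ($Y{\left(U \right)} = \left(U + U\right) \left(U - 8 U\right) = 2 U \left(- 7 U\right) = - 14 U^{2}$)
$q{\left(Z,j \right)} = -3 + \frac{7 + Z}{6 + Z}$
$q{\left(41,Y{\left(-3 \right)} \right)} 105 = \frac{-11 - 82}{6 + 41} \cdot 105 = \frac{-11 - 82}{47} \cdot 105 = \frac{1}{47} \left(-93\right) 105 = \left(- \frac{93}{47}\right) 105 = - \frac{9765}{47}$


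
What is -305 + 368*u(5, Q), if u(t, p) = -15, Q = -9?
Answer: -5825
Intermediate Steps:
-305 + 368*u(5, Q) = -305 + 368*(-15) = -305 - 5520 = -5825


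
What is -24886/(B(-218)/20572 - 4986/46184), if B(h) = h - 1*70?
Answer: 2955515014216/14484123 ≈ 2.0405e+5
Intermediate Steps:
B(h) = -70 + h (B(h) = h - 70 = -70 + h)
-24886/(B(-218)/20572 - 4986/46184) = -24886/((-70 - 218)/20572 - 4986/46184) = -24886/(-288*1/20572 - 4986*1/46184) = -24886/(-72/5143 - 2493/23092) = -24886/(-14484123/118762156) = -24886*(-118762156/14484123) = 2955515014216/14484123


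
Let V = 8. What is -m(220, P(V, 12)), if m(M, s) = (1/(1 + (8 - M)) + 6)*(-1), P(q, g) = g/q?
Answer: 1265/211 ≈ 5.9953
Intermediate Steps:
m(M, s) = -6 - 1/(9 - M) (m(M, s) = (1/(9 - M) + 6)*(-1) = (6 + 1/(9 - M))*(-1) = -6 - 1/(9 - M))
-m(220, P(V, 12)) = -(55 - 6*220)/(-9 + 220) = -(55 - 1320)/211 = -(-1265)/211 = -1*(-1265/211) = 1265/211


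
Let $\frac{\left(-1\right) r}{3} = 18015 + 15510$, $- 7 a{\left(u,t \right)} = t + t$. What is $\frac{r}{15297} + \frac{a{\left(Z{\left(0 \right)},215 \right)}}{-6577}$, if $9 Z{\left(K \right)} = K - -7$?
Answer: $- \frac{1541264905}{234752861} \approx -6.5655$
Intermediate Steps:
$Z{\left(K \right)} = \frac{7}{9} + \frac{K}{9}$ ($Z{\left(K \right)} = \frac{K - -7}{9} = \frac{K + 7}{9} = \frac{7 + K}{9} = \frac{7}{9} + \frac{K}{9}$)
$a{\left(u,t \right)} = - \frac{2 t}{7}$ ($a{\left(u,t \right)} = - \frac{t + t}{7} = - \frac{2 t}{7}$)
$r = -100575$ ($r = - 3 \left(18015 + 15510\right) = \left(-3\right) 33525 = -100575$)
$\frac{r}{15297} + \frac{a{\left(Z{\left(0 \right)},215 \right)}}{-6577} = - \frac{100575}{15297} + \frac{\left(- \frac{2}{7}\right) 215}{-6577} = \left(-100575\right) \frac{1}{15297} - - \frac{430}{46039} = - \frac{33525}{5099} + \frac{430}{46039} = - \frac{1541264905}{234752861}$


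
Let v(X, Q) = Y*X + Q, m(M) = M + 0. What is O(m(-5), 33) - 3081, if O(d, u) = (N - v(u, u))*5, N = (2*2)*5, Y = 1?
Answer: -3311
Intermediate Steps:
m(M) = M
v(X, Q) = Q + X (v(X, Q) = 1*X + Q = X + Q = Q + X)
N = 20 (N = 4*5 = 20)
O(d, u) = 100 - 10*u (O(d, u) = (20 - (u + u))*5 = (20 - 2*u)*5 = 100 - 10*u)
O(m(-5), 33) - 3081 = (100 - 10*33) - 3081 = (100 - 330) - 3081 = -230 - 3081 = -3311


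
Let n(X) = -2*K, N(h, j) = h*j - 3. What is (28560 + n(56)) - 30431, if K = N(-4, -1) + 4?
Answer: -1881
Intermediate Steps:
N(h, j) = -3 + h*j
K = 5 (K = (-3 - 4*(-1)) + 4 = (-3 + 4) + 4 = 1 + 4 = 5)
n(X) = -10 (n(X) = -2*5 = -10)
(28560 + n(56)) - 30431 = (28560 - 10) - 30431 = 28550 - 30431 = -1881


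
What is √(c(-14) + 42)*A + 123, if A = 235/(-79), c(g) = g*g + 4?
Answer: 123 - 2585*√2/79 ≈ 76.725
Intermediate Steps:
c(g) = 4 + g² (c(g) = g² + 4 = 4 + g²)
A = -235/79 (A = 235*(-1/79) = -235/79 ≈ -2.9747)
√(c(-14) + 42)*A + 123 = √((4 + (-14)²) + 42)*(-235/79) + 123 = √((4 + 196) + 42)*(-235/79) + 123 = √(200 + 42)*(-235/79) + 123 = √242*(-235/79) + 123 = (11*√2)*(-235/79) + 123 = -2585*√2/79 + 123 = 123 - 2585*√2/79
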